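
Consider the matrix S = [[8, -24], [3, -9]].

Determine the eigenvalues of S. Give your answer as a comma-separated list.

det(S - rI) = (8 - r)(-9 - r) - (-24)·(3) = r^2 + r.
This factors as (r + 1)·r = 0.
Eigenvalues: -1, 0.

-1, 0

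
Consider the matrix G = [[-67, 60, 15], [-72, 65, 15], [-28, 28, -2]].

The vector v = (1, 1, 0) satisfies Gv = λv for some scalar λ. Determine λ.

Compute Gv: G·(1, 1, 0) = (-7, -7, 0).
Since Gv = λv, compare component 1: -7 = λ·1, so λ = -7.

-7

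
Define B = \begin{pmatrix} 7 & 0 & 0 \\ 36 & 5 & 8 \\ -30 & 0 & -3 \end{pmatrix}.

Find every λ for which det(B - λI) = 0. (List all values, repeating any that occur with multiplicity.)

Set up det(lambda·I - B) = 0.
Expanding the 3×3 determinant: p(lambda) = lambda^3 - 9·lambda^2 - lambda + 105.
Try lambda = 5: p(5) = 0, so 5 is a root.
Factor out (lambda - 5): p(lambda) = (lambda - 5)·(lambda^2 - 4·lambda - 21).
The quadratic factors as (lambda + 3)·(lambda - 7).
Eigenvalues: -3, 5, 7.

-3, 5, 7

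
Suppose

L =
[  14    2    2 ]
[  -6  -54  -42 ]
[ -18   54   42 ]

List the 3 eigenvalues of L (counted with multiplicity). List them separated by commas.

-12, 6, 8

Set up det(λI - L) = 0.
Expanding the 3×3 determinant: p(λ) = λ^3 - 2λ^2 - 120λ + 576.
Since p(8) = 0, λ = 8 is a root.
Dividing by (λ - 8) leaves λ^2 + 6λ - 72.
The quadratic factors as (λ + 12)·(λ - 6).
Eigenvalues: -12, 6, 8.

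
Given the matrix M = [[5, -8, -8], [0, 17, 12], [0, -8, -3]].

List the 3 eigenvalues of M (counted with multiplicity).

5, 5, 9

Compute the characteristic polynomial p(r) = det(rI - M).
Cofactor expansion gives p(r) = r^3 - 19r^2 + 115r - 225.
Try r = 5: p(5) = 0, so 5 is a root.
Factor out (r - 5): p(r) = (r - 5)·(r^2 - 14r + 45).
The quadratic factors as (r - 5)·(r - 9).
Eigenvalues: 5, 5, 9.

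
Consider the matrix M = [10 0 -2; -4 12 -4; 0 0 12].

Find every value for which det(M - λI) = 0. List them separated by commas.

10, 12, 12

Compute the characteristic polynomial p(r) = det(rI - M).
Expanding the 3×3 determinant: p(r) = r^3 - 34r^2 + 384r - 1440.
Rational-root test: r = 10 gives p(10) = 0.
Dividing by (r - 10) leaves r^2 - 24r + 144.
The quadratic factor is (r - 12)^2.
Eigenvalues: 10, 12, 12.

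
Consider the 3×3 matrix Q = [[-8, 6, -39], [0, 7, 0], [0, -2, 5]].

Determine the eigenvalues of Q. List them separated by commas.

-8, 5, 7

The characteristic polynomial is p(λ) = det(λI - Q).
Expanding along the first row, p(λ) = λ^3 - 4λ^2 - 61λ + 280.
Try λ = 5: p(5) = 0, so 5 is a root.
Dividing by (λ - 5) leaves λ^2 + λ - 56.
The quadratic factors as (λ + 8)·(λ - 7).
Eigenvalues: -8, 5, 7.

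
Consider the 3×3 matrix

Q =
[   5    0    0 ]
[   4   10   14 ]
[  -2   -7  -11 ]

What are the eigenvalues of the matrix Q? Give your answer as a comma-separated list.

-4, 3, 5

Compute the characteristic polynomial p(μ) = det(μI - Q).
Expanding the 3×3 determinant: p(μ) = μ^3 - 4μ^2 - 17μ + 60.
Try μ = 3: p(3) = 0, so 3 is a root.
Factor out (μ - 3): p(μ) = (μ - 3)·(μ^2 - μ - 20).
The quadratic factors as (μ + 4)·(μ - 5).
Eigenvalues: -4, 3, 5.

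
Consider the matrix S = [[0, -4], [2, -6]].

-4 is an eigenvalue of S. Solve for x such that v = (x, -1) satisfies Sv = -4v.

-1

We need (S + 4I)v = 0.
S + 4I = [[4, -4], [2, -2]].
Row 1: (4)·x + (-4)·-1 = 0
Row 2: (2)·x + (-2)·-1 = 0
Solving gives x = -1.
Check: S·(-1, -1) = (4, 4) = -4·(-1, -1).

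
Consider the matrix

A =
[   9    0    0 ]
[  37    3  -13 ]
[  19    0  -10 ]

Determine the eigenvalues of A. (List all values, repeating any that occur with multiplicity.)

Set up det(μI - A) = 0.
Expanding along the first row, p(μ) = μ^3 - 2μ^2 - 93μ + 270.
Try μ = 3: p(3) = 0, so 3 is a root.
Dividing by (μ - 3) leaves μ^2 + μ - 90.
The quadratic factors as (μ + 10)·(μ - 9).
Eigenvalues: -10, 3, 9.

-10, 3, 9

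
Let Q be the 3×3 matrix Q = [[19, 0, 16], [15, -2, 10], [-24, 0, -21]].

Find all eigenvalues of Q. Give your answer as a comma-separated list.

The characteristic polynomial is p(λ) = det(λI - Q).
Expanding along the first row, p(λ) = λ^3 + 4λ^2 - 11λ - 30.
Try λ = -2: p(-2) = 0, so -2 is a root.
Factor out (λ + 2): p(λ) = (λ + 2)·(λ^2 + 2λ - 15).
The quadratic factors as (λ + 5)·(λ - 3).
Eigenvalues: -5, -2, 3.

-5, -2, 3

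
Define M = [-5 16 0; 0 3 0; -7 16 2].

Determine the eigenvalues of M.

-5, 2, 3

The characteristic polynomial is p(μ) = det(μI - M).
Expanding along the first row, p(μ) = μ^3 - 19μ + 30.
Rational-root test: μ = 2 gives p(2) = 0.
Dividing by (μ - 2) leaves μ^2 + 2μ - 15.
The quadratic factors as (μ + 5)·(μ - 3).
Eigenvalues: -5, 2, 3.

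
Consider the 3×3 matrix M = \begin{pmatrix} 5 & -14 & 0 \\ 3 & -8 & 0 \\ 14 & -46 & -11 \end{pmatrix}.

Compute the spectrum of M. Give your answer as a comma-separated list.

The characteristic polynomial is p(μ) = det(μI - M).
Expanding along the first row, p(μ) = μ^3 + 14μ^2 + 35μ + 22.
Try μ = -1: p(-1) = 0, so -1 is a root.
Factor out (μ + 1): p(μ) = (μ + 1)·(μ^2 + 13μ + 22).
The quadratic factors as (μ + 11)·(μ + 2).
Eigenvalues: -11, -2, -1.

-11, -2, -1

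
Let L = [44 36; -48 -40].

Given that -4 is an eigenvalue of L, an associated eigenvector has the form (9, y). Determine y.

-12

We need (L + 4I)v = 0.
L + 4I = [[48, 36], [-48, -36]].
Row 1: (48)·9 + (36)·y = 0
Row 2: (-48)·9 + (-36)·y = 0
Solving gives y = -12.
Check: L·(9, -12) = (-36, 48) = -4·(9, -12).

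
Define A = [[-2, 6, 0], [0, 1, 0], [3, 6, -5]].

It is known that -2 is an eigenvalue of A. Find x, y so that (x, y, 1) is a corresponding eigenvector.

1, 0

We need (A + 2I)v = 0.
A + 2I = [[0, 6, 0], [0, 3, 0], [3, 6, -3]].
Row 1: (0)·x + (6)·y + (0)·1 = 0
Row 2: (0)·x + (3)·y + (0)·1 = 0
Row 3: (3)·x + (6)·y + (-3)·1 = 0
Solving gives x = 1, y = 0.
Check: A·(1, 0, 1) = (-2, 0, -2) = -2·(1, 0, 1).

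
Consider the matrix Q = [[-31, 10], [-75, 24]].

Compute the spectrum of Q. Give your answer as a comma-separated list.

det(Q - lambda·I) = (-31 - lambda)(24 - lambda) - (10)·(-75) = lambda^2 + 7·lambda + 6.
This factors as (lambda + 6)·(lambda + 1) = 0.
Eigenvalues: -6, -1.

-6, -1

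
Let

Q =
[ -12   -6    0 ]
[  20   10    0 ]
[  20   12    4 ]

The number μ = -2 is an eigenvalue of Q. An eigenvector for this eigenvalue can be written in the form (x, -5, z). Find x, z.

3, 0

We need (Q + 2I)v = 0.
Q + 2I = [[-10, -6, 0], [20, 12, 0], [20, 12, 6]].
Row 1: (-10)·x + (-6)·-5 + (0)·z = 0
Row 2: (20)·x + (12)·-5 + (0)·z = 0
Row 3: (20)·x + (12)·-5 + (6)·z = 0
Solving gives x = 3, z = 0.
Check: Q·(3, -5, 0) = (-6, 10, 0) = -2·(3, -5, 0).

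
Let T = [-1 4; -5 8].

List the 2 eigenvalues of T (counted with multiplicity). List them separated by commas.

det(T - lambda·I) = (-1 - lambda)(8 - lambda) - (4)·(-5) = lambda^2 - 7·lambda + 12.
This factors as (lambda - 3)·(lambda - 4) = 0.
Eigenvalues: 3, 4.

3, 4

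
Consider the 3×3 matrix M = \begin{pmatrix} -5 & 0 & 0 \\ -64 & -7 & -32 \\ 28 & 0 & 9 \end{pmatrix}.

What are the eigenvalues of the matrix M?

-7, -5, 9

The characteristic polynomial is p(λ) = det(λI - M).
Expanding the 3×3 determinant: p(λ) = λ^3 + 3λ^2 - 73λ - 315.
Since p(-5) = 0, λ = -5 is a root.
Factor out (λ + 5): p(λ) = (λ + 5)·(λ^2 - 2λ - 63).
The quadratic factors as (λ + 7)·(λ - 9).
Eigenvalues: -7, -5, 9.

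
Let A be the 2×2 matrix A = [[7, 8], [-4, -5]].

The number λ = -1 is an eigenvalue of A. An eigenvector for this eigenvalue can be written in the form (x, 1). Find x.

-1

We need (A + 1I)v = 0.
A + 1I = [[8, 8], [-4, -4]].
Row 1: (8)·x + (8)·1 = 0
Row 2: (-4)·x + (-4)·1 = 0
Solving gives x = -1.
Check: A·(-1, 1) = (1, -1) = -1·(-1, 1).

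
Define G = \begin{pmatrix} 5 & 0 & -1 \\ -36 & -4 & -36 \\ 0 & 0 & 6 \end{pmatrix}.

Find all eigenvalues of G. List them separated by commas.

-4, 5, 6

Compute the characteristic polynomial p(lambda) = det(lambda·I - G).
Cofactor expansion gives p(lambda) = lambda^3 - 7·lambda^2 - 14·lambda + 120.
Try lambda = -4: p(-4) = 0, so -4 is a root.
Factor out (lambda + 4): p(lambda) = (lambda + 4)·(lambda^2 - 11·lambda + 30).
The quadratic factors as (lambda - 5)·(lambda - 6).
Eigenvalues: -4, 5, 6.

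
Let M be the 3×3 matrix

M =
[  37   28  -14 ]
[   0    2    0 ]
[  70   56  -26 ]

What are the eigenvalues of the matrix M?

Compute the characteristic polynomial p(r) = det(rI - M).
Cofactor expansion gives p(r) = r^3 - 13r^2 + 40r - 36.
Rational-root test: r = 2 gives p(2) = 0.
Dividing by (r - 2) leaves r^2 - 11r + 18.
The quadratic factors as (r - 2)·(r - 9).
Eigenvalues: 2, 2, 9.

2, 2, 9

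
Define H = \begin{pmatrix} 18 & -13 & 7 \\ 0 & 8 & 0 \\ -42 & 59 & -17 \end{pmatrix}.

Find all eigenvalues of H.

-3, 4, 8

Set up det(μI - H) = 0.
Expanding the 3×3 determinant: p(μ) = μ^3 - 9μ^2 - 4μ + 96.
Since p(4) = 0, μ = 4 is a root.
Dividing by (μ - 4) leaves μ^2 - 5μ - 24.
The quadratic factors as (μ + 3)·(μ - 8).
Eigenvalues: -3, 4, 8.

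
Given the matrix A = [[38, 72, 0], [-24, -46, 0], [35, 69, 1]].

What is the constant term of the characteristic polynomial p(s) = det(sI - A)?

p(0) = det(0·I − A) = det(−A) = (−1)^3·det(A).
det(A) = -20, so p(0) = 20.

20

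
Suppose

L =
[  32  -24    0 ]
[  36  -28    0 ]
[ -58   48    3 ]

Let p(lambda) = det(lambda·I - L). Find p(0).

96

p(0) = det(0·I − L) = det(−L) = (−1)^3·det(L).
det(L) = -96, so p(0) = 96.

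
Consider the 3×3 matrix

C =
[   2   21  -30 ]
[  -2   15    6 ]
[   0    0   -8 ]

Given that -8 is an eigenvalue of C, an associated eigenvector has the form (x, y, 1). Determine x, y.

3, 0

We need (C + 8I)v = 0.
C + 8I = [[10, 21, -30], [-2, 23, 6], [0, 0, 0]].
Row 1: (10)·x + (21)·y + (-30)·1 = 0
Row 2: (-2)·x + (23)·y + (6)·1 = 0
Row 3: (0)·x + (0)·y + (0)·1 = 0
Solving gives x = 3, y = 0.
Check: C·(3, 0, 1) = (-24, 0, -8) = -8·(3, 0, 1).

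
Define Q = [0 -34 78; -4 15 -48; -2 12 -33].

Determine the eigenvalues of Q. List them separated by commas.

Set up det(lambda·I - Q) = 0.
Expanding the 3×3 determinant: p(lambda) = lambda^3 + 18·lambda^2 + 101·lambda + 180.
Rational-root test: lambda = -4 gives p(-4) = 0.
Factor out (lambda + 4): p(lambda) = (lambda + 4)·(lambda^2 + 14·lambda + 45).
The quadratic factors as (lambda + 9)·(lambda + 5).
Eigenvalues: -9, -5, -4.

-9, -5, -4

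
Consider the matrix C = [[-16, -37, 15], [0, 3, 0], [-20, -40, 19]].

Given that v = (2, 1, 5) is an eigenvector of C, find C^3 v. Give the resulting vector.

(54, 27, 135)

First find the eigenvalue: Cv = (6, 3, 15) = 3·(2, 1, 5), so λ = 3.
Then C^3 v = λ^3·v = 3^3·(2, 1, 5) = 27·(2, 1, 5) = (54, 27, 135).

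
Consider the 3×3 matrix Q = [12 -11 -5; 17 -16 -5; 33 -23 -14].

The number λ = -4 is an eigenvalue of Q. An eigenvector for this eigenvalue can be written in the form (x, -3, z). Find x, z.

-3, -3

We need (Q + 4I)v = 0.
Q + 4I = [[16, -11, -5], [17, -12, -5], [33, -23, -10]].
Row 1: (16)·x + (-11)·-3 + (-5)·z = 0
Row 2: (17)·x + (-12)·-3 + (-5)·z = 0
Row 3: (33)·x + (-23)·-3 + (-10)·z = 0
Solving gives x = -3, z = -3.
Check: Q·(-3, -3, -3) = (12, 12, 12) = -4·(-3, -3, -3).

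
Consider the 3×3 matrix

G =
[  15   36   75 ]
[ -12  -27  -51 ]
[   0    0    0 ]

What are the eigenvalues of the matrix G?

Set up det(sI - G) = 0.
Cofactor expansion gives p(s) = s^3 + 12s^2 + 27s.
Try s = -3: p(-3) = 0, so -3 is a root.
Factor out (s + 3): p(s) = (s + 3)·(s^2 + 9s).
The quadratic factors as (s + 9)·s.
Eigenvalues: -9, -3, 0.

-9, -3, 0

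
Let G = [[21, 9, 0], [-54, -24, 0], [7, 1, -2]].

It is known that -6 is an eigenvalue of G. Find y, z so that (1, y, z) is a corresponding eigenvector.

We need (G + 6I)v = 0.
G + 6I = [[27, 9, 0], [-54, -18, 0], [7, 1, 4]].
Row 1: (27)·1 + (9)·y + (0)·z = 0
Row 2: (-54)·1 + (-18)·y + (0)·z = 0
Row 3: (7)·1 + (1)·y + (4)·z = 0
Solving gives y = -3, z = -1.
Check: G·(1, -3, -1) = (-6, 18, 6) = -6·(1, -3, -1).

-3, -1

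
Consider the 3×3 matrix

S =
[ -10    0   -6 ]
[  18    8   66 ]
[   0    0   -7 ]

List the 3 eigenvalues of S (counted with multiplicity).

-10, -7, 8

The characteristic polynomial is p(t) = det(tI - S).
Expanding the 3×3 determinant: p(t) = t^3 + 9t^2 - 66t - 560.
Since p(-10) = 0, t = -10 is a root.
Dividing by (t + 10) leaves t^2 - t - 56.
The quadratic factors as (t + 7)·(t - 8).
Eigenvalues: -10, -7, 8.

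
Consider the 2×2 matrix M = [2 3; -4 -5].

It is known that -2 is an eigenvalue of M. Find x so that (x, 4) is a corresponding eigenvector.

We need (M + 2I)v = 0.
M + 2I = [[4, 3], [-4, -3]].
Row 1: (4)·x + (3)·4 = 0
Row 2: (-4)·x + (-3)·4 = 0
Solving gives x = -3.
Check: M·(-3, 4) = (6, -8) = -2·(-3, 4).

-3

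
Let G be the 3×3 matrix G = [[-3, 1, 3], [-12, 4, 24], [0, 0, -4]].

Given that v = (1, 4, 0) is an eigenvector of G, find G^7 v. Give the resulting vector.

(1, 4, 0)

First find the eigenvalue: Gv = (1, 4, 0) = 1·(1, 4, 0), so λ = 1.
Then G^7 v = λ^7·v = 1^7·(1, 4, 0) = 1·(1, 4, 0) = (1, 4, 0).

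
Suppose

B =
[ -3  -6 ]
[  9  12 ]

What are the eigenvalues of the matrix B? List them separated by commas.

3, 6

det(B - λI) = (-3 - λ)(12 - λ) - (-6)·(9) = λ^2 - 9λ + 18.
This factors as (λ - 3)·(λ - 6) = 0.
Eigenvalues: 3, 6.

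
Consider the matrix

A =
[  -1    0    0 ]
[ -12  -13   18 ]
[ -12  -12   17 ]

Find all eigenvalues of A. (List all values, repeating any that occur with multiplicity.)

-1, -1, 5

The characteristic polynomial is p(t) = det(tI - A).
Expanding the 3×3 determinant: p(t) = t^3 - 3t^2 - 9t - 5.
Try t = 5: p(5) = 0, so 5 is a root.
Dividing by (t - 5) leaves t^2 + 2t + 1.
The quadratic factor is (t + 1)^2.
Eigenvalues: -1, -1, 5.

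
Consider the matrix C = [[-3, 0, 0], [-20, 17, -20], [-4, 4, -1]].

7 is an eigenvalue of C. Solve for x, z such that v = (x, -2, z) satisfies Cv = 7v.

We need (C - 7I)v = 0.
C - 7I = [[-10, 0, 0], [-20, 10, -20], [-4, 4, -8]].
Row 1: (-10)·x + (0)·-2 + (0)·z = 0
Row 2: (-20)·x + (10)·-2 + (-20)·z = 0
Row 3: (-4)·x + (4)·-2 + (-8)·z = 0
Solving gives x = 0, z = -1.
Check: C·(0, -2, -1) = (0, -14, -7) = 7·(0, -2, -1).

0, -1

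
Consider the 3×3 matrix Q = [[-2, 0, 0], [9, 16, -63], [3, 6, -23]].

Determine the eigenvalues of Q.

-5, -2, -2

Compute the characteristic polynomial p(s) = det(sI - Q).
Cofactor expansion gives p(s) = s^3 + 9s^2 + 24s + 20.
Rational-root test: s = -2 gives p(-2) = 0.
Dividing by (s + 2) leaves s^2 + 7s + 10.
The quadratic factors as (s + 5)·(s + 2).
Eigenvalues: -5, -2, -2.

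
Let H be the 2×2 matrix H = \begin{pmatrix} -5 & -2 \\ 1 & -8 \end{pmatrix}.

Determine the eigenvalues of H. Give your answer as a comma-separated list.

-7, -6

det(H - λI) = (-5 - λ)(-8 - λ) - (-2)·(1) = λ^2 + 13λ + 42.
This factors as (λ + 7)·(λ + 6) = 0.
Eigenvalues: -7, -6.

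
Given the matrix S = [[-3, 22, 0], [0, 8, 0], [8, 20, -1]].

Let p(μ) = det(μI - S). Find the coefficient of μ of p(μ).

-29

p(μ) = μ^3 - 4μ^2 - 29μ - 24.
The coefficient of μ is -29.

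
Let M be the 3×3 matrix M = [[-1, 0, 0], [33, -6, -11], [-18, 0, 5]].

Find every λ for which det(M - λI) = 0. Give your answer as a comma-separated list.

The characteristic polynomial is p(t) = det(tI - M).
Cofactor expansion gives p(t) = t^3 + 2t^2 - 29t - 30.
Since p(-6) = 0, t = -6 is a root.
Dividing by (t + 6) leaves t^2 - 4t - 5.
The quadratic factors as (t + 1)·(t - 5).
Eigenvalues: -6, -1, 5.

-6, -1, 5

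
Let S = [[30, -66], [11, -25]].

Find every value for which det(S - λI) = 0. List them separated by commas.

-3, 8

det(S - μI) = (30 - μ)(-25 - μ) - (-66)·(11) = μ^2 - 5μ - 24.
This factors as (μ + 3)·(μ - 8) = 0.
Eigenvalues: -3, 8.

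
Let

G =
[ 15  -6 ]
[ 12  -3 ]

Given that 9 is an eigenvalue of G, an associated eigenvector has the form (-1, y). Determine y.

-1

We need (G - 9I)v = 0.
G - 9I = [[6, -6], [12, -12]].
Row 1: (6)·-1 + (-6)·y = 0
Row 2: (12)·-1 + (-12)·y = 0
Solving gives y = -1.
Check: G·(-1, -1) = (-9, -9) = 9·(-1, -1).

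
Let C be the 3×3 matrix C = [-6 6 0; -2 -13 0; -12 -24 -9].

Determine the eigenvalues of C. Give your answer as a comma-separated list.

-10, -9, -9

The characteristic polynomial is p(s) = det(sI - C).
Expanding the 3×3 determinant: p(s) = s^3 + 28s^2 + 261s + 810.
Since p(-9) = 0, s = -9 is a root.
Dividing by (s + 9) leaves s^2 + 19s + 90.
The quadratic factors as (s + 10)·(s + 9).
Eigenvalues: -10, -9, -9.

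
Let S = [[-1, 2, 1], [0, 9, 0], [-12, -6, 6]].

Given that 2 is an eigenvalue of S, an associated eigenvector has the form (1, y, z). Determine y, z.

0, 3

We need (S - 2I)v = 0.
S - 2I = [[-3, 2, 1], [0, 7, 0], [-12, -6, 4]].
Row 1: (-3)·1 + (2)·y + (1)·z = 0
Row 2: (0)·1 + (7)·y + (0)·z = 0
Row 3: (-12)·1 + (-6)·y + (4)·z = 0
Solving gives y = 0, z = 3.
Check: S·(1, 0, 3) = (2, 0, 6) = 2·(1, 0, 3).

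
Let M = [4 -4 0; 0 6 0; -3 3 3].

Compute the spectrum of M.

Set up det(λI - M) = 0.
Cofactor expansion gives p(λ) = λ^3 - 13λ^2 + 54λ - 72.
Try λ = 4: p(4) = 0, so 4 is a root.
Dividing by (λ - 4) leaves λ^2 - 9λ + 18.
The quadratic factors as (λ - 3)·(λ - 6).
Eigenvalues: 3, 4, 6.

3, 4, 6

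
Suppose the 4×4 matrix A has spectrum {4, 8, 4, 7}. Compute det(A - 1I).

If A has eigenvalues 4, 8, 4, 7, then A - 1I has eigenvalues 3, 7, 3, 6.
det(A - 1I) = (3) · (7) · (3) · (6) = 378.

378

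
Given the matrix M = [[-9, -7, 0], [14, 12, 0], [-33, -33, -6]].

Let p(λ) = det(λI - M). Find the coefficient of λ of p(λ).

p(λ) = λ^3 + 3λ^2 - 28λ - 60.
The coefficient of λ is -28.

-28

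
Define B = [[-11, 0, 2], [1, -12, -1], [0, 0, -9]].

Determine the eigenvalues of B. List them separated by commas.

Compute the characteristic polynomial p(s) = det(sI - B).
Expanding the 3×3 determinant: p(s) = s^3 + 32s^2 + 339s + 1188.
Since p(-9) = 0, s = -9 is a root.
Factor out (s + 9): p(s) = (s + 9)·(s^2 + 23s + 132).
The quadratic factors as (s + 12)·(s + 11).
Eigenvalues: -12, -11, -9.

-12, -11, -9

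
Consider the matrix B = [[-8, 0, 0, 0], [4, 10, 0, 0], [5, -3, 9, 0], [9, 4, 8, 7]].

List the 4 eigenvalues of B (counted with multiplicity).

B is lower triangular, so its eigenvalues are the diagonal entries.
Diagonal: -8, 10, 9, 7.

-8, 7, 9, 10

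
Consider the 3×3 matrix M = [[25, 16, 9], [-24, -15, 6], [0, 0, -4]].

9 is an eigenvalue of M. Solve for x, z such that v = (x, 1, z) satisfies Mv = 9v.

-1, 0

We need (M - 9I)v = 0.
M - 9I = [[16, 16, 9], [-24, -24, 6], [0, 0, -13]].
Row 1: (16)·x + (16)·1 + (9)·z = 0
Row 2: (-24)·x + (-24)·1 + (6)·z = 0
Row 3: (0)·x + (0)·1 + (-13)·z = 0
Solving gives x = -1, z = 0.
Check: M·(-1, 1, 0) = (-9, 9, 0) = 9·(-1, 1, 0).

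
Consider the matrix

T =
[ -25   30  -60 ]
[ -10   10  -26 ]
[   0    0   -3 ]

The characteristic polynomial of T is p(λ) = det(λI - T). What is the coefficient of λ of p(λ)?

95

p(λ) = λ^3 + 18λ^2 + 95λ + 150.
The coefficient of λ is 95.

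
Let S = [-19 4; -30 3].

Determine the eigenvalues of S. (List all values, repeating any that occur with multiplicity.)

det(S - rI) = (-19 - r)(3 - r) - (4)·(-30) = r^2 + 16r + 63.
This factors as (r + 9)·(r + 7) = 0.
Eigenvalues: -9, -7.

-9, -7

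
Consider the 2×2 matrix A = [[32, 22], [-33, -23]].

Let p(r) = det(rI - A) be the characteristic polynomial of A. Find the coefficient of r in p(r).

The coefficient of r of det(rI - A) is −trace(A).
trace(A) = (32) + (-23) = 9, so the coefficient is -9.

-9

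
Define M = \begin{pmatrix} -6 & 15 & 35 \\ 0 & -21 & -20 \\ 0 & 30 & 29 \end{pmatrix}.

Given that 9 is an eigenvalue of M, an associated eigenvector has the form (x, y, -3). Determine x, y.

-5, 2

We need (M - 9I)v = 0.
M - 9I = [[-15, 15, 35], [0, -30, -20], [0, 30, 20]].
Row 1: (-15)·x + (15)·y + (35)·-3 = 0
Row 2: (0)·x + (-30)·y + (-20)·-3 = 0
Row 3: (0)·x + (30)·y + (20)·-3 = 0
Solving gives x = -5, y = 2.
Check: M·(-5, 2, -3) = (-45, 18, -27) = 9·(-5, 2, -3).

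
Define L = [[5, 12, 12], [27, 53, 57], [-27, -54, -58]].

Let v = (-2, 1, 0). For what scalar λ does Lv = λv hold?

Compute Lv: L·(-2, 1, 0) = (2, -1, 0).
Since Lv = λv, compare component 1: 2 = λ·-2, so λ = -1.

-1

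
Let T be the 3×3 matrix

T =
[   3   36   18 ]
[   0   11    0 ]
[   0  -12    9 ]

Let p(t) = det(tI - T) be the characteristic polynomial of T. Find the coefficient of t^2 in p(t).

The coefficient of t^2 of det(tI - T) is −trace(T).
trace(T) = (3) + (11) + (9) = 23, so the coefficient is -23.

-23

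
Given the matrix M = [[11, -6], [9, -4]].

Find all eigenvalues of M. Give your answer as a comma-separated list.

det(M - μI) = (11 - μ)(-4 - μ) - (-6)·(9) = μ^2 - 7μ + 10.
This factors as (μ - 2)·(μ - 5) = 0.
Eigenvalues: 2, 5.

2, 5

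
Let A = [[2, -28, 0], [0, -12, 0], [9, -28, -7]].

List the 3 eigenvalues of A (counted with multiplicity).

-12, -7, 2

Set up det(sI - A) = 0.
Expanding the 3×3 determinant: p(s) = s^3 + 17s^2 + 46s - 168.
Try s = 2: p(2) = 0, so 2 is a root.
Dividing by (s - 2) leaves s^2 + 19s + 84.
The quadratic factors as (s + 12)·(s + 7).
Eigenvalues: -12, -7, 2.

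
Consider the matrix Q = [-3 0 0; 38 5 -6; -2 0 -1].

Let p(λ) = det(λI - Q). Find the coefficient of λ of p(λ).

-17

p(λ) = λ^3 - λ^2 - 17λ - 15.
The coefficient of λ is -17.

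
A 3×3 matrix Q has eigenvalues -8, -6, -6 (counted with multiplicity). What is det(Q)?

det(Q) is the product of the eigenvalues: (-8) · (-6) · (-6) = -288.

-288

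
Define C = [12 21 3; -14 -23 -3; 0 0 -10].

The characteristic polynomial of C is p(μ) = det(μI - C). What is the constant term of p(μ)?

p(μ) = μ^3 + 21μ^2 + 128μ + 180.
The constant term is 180.

180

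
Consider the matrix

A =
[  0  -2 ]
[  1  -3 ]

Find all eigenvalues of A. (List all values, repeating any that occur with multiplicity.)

-2, -1

det(A - rI) = (0 - r)(-3 - r) - (-2)·(1) = r^2 + 3r + 2.
This factors as (r + 2)·(r + 1) = 0.
Eigenvalues: -2, -1.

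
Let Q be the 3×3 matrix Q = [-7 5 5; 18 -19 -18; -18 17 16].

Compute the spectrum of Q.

-7, -2, -1

The characteristic polynomial is p(s) = det(sI - Q).
Cofactor expansion gives p(s) = s^3 + 10s^2 + 23s + 14.
Since p(-2) = 0, s = -2 is a root.
Dividing by (s + 2) leaves s^2 + 8s + 7.
The quadratic factors as (s + 7)·(s + 1).
Eigenvalues: -7, -2, -1.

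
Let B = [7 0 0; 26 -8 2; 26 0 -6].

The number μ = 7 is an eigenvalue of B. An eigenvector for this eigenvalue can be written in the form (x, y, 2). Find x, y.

We need (B - 7I)v = 0.
B - 7I = [[0, 0, 0], [26, -15, 2], [26, 0, -13]].
Row 1: (0)·x + (0)·y + (0)·2 = 0
Row 2: (26)·x + (-15)·y + (2)·2 = 0
Row 3: (26)·x + (0)·y + (-13)·2 = 0
Solving gives x = 1, y = 2.
Check: B·(1, 2, 2) = (7, 14, 14) = 7·(1, 2, 2).

1, 2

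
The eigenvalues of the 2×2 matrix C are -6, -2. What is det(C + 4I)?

If C has eigenvalues -6, -2, then C + 4I has eigenvalues -2, 2.
det(C + 4I) = (-2) · (2) = -4.

-4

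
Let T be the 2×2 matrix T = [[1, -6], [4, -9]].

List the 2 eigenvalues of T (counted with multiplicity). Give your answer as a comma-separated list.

det(T - rI) = (1 - r)(-9 - r) - (-6)·(4) = r^2 + 8r + 15.
This factors as (r + 5)·(r + 3) = 0.
Eigenvalues: -5, -3.

-5, -3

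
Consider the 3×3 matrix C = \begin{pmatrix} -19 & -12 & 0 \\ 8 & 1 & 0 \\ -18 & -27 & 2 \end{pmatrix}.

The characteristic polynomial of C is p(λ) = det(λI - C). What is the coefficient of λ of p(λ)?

41

p(λ) = λ^3 + 16λ^2 + 41λ - 154.
The coefficient of λ is 41.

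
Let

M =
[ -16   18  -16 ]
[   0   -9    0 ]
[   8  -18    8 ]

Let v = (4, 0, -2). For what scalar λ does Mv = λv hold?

-8

Compute Mv: M·(4, 0, -2) = (-32, 0, 16).
Since Mv = λv, compare component 1: -32 = λ·4, so λ = -8.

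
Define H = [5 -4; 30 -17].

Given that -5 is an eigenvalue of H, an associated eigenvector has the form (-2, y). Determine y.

We need (H + 5I)v = 0.
H + 5I = [[10, -4], [30, -12]].
Row 1: (10)·-2 + (-4)·y = 0
Row 2: (30)·-2 + (-12)·y = 0
Solving gives y = -5.
Check: H·(-2, -5) = (10, 25) = -5·(-2, -5).

-5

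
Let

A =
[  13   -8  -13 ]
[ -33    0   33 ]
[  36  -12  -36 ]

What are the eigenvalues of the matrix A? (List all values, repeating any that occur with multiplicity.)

-12, -11, 0

The characteristic polynomial is p(lambda) = det(lambda·I - A).
Expanding the 3×3 determinant: p(lambda) = lambda^3 + 23·lambda^2 + 132·lambda.
Try lambda = -11: p(-11) = 0, so -11 is a root.
Dividing by (lambda + 11) leaves lambda^2 + 12·lambda.
The quadratic factors as (lambda + 12)·lambda.
Eigenvalues: -12, -11, 0.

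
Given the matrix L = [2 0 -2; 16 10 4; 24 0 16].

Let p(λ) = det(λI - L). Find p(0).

p(0) = det(0·I − L) = det(−L) = (−1)^3·det(L).
det(L) = 800, so p(0) = -800.

-800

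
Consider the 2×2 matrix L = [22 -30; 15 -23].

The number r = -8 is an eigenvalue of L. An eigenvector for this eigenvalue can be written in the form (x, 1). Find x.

1

We need (L + 8I)v = 0.
L + 8I = [[30, -30], [15, -15]].
Row 1: (30)·x + (-30)·1 = 0
Row 2: (15)·x + (-15)·1 = 0
Solving gives x = 1.
Check: L·(1, 1) = (-8, -8) = -8·(1, 1).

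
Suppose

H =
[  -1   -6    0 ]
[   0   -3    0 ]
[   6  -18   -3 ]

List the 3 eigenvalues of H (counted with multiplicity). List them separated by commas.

Set up det(λI - H) = 0.
Expanding the 3×3 determinant: p(λ) = λ^3 + 7λ^2 + 15λ + 9.
Since p(-1) = 0, λ = -1 is a root.
Dividing by (λ + 1) leaves λ^2 + 6λ + 9.
The quadratic factor is (λ + 3)^2.
Eigenvalues: -3, -3, -1.

-3, -3, -1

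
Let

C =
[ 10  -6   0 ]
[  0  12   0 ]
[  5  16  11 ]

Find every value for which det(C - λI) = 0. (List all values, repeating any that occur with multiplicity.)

10, 11, 12

Compute the characteristic polynomial p(r) = det(rI - C).
Expanding along the first row, p(r) = r^3 - 33r^2 + 362r - 1320.
Try r = 12: p(12) = 0, so 12 is a root.
Factor out (r - 12): p(r) = (r - 12)·(r^2 - 21r + 110).
The quadratic factors as (r - 10)·(r - 11).
Eigenvalues: 10, 11, 12.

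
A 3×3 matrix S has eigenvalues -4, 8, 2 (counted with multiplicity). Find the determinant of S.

-64

det(S) is the product of the eigenvalues: (-4) · (8) · (2) = -64.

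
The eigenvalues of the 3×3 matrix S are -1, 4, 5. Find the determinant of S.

-20

det(S) is the product of the eigenvalues: (-1) · (4) · (5) = -20.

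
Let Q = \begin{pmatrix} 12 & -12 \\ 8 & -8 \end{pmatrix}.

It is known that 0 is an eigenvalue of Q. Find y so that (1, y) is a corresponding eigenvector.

We need (Q)v = 0.
Q = [[12, -12], [8, -8]].
Row 1: (12)·1 + (-12)·y = 0
Row 2: (8)·1 + (-8)·y = 0
Solving gives y = 1.
Check: Q·(1, 1) = (0, 0) = 0·(1, 1).

1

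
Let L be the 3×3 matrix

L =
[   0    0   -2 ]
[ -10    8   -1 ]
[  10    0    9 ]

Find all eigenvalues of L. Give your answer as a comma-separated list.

4, 5, 8

Set up det(λI - L) = 0.
Expanding the 3×3 determinant: p(λ) = λ^3 - 17λ^2 + 92λ - 160.
Since p(4) = 0, λ = 4 is a root.
Factor out (λ - 4): p(λ) = (λ - 4)·(λ^2 - 13λ + 40).
The quadratic factors as (λ - 5)·(λ - 8).
Eigenvalues: 4, 5, 8.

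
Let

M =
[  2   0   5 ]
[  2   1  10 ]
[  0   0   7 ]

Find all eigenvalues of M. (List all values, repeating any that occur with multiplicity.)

1, 2, 7

Compute the characteristic polynomial p(μ) = det(μI - M).
Expanding the 3×3 determinant: p(μ) = μ^3 - 10μ^2 + 23μ - 14.
Try μ = 1: p(1) = 0, so 1 is a root.
Factor out (μ - 1): p(μ) = (μ - 1)·(μ^2 - 9μ + 14).
The quadratic factors as (μ - 2)·(μ - 7).
Eigenvalues: 1, 2, 7.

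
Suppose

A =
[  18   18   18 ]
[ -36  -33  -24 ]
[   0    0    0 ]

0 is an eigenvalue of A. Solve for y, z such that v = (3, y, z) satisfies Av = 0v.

-4, 1

We need (A)v = 0.
A = [[18, 18, 18], [-36, -33, -24], [0, 0, 0]].
Row 1: (18)·3 + (18)·y + (18)·z = 0
Row 2: (-36)·3 + (-33)·y + (-24)·z = 0
Row 3: (0)·3 + (0)·y + (0)·z = 0
Solving gives y = -4, z = 1.
Check: A·(3, -4, 1) = (0, 0, 0) = 0·(3, -4, 1).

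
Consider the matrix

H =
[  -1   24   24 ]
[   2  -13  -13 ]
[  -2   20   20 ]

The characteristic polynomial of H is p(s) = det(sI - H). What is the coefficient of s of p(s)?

p(s) = s^3 - 6s^2 - 7s.
The coefficient of s is -7.

-7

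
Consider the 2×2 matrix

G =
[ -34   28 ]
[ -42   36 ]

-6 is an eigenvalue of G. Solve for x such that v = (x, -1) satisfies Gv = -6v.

-1

We need (G + 6I)v = 0.
G + 6I = [[-28, 28], [-42, 42]].
Row 1: (-28)·x + (28)·-1 = 0
Row 2: (-42)·x + (42)·-1 = 0
Solving gives x = -1.
Check: G·(-1, -1) = (6, 6) = -6·(-1, -1).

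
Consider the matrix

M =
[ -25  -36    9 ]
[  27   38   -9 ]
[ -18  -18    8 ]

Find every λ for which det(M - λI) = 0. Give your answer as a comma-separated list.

The characteristic polynomial is p(μ) = det(μI - M).
Cofactor expansion gives p(μ) = μ^3 - 21μ^2 + 126μ - 176.
Since p(11) = 0, μ = 11 is a root.
Dividing by (μ - 11) leaves μ^2 - 10μ + 16.
The quadratic factors as (μ - 2)·(μ - 8).
Eigenvalues: 2, 8, 11.

2, 8, 11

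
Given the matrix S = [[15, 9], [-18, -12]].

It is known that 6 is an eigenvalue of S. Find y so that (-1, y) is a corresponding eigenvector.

We need (S - 6I)v = 0.
S - 6I = [[9, 9], [-18, -18]].
Row 1: (9)·-1 + (9)·y = 0
Row 2: (-18)·-1 + (-18)·y = 0
Solving gives y = 1.
Check: S·(-1, 1) = (-6, 6) = 6·(-1, 1).

1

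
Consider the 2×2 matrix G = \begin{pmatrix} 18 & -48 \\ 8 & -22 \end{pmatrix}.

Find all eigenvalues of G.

det(G - λI) = (18 - λ)(-22 - λ) - (-48)·(8) = λ^2 + 4λ - 12.
This factors as (λ + 6)·(λ - 2) = 0.
Eigenvalues: -6, 2.

-6, 2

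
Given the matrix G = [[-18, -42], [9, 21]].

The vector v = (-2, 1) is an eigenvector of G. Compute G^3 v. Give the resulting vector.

(-54, 27)

First find the eigenvalue: Gv = (-6, 3) = 3·(-2, 1), so λ = 3.
Then G^3 v = λ^3·v = 3^3·(-2, 1) = 27·(-2, 1) = (-54, 27).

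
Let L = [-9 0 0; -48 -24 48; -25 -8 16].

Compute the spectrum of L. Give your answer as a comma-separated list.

-9, -8, 0

Compute the characteristic polynomial p(μ) = det(μI - L).
Cofactor expansion gives p(μ) = μ^3 + 17μ^2 + 72μ.
Since p(-8) = 0, μ = -8 is a root.
Factor out (μ + 8): p(μ) = (μ + 8)·(μ^2 + 9μ).
The quadratic factors as (μ + 9)·μ.
Eigenvalues: -9, -8, 0.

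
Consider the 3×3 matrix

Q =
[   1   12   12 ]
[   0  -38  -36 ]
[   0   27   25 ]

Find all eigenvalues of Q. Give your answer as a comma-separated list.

-11, -2, 1

Set up det(rI - Q) = 0.
Expanding the 3×3 determinant: p(r) = r^3 + 12r^2 + 9r - 22.
Since p(1) = 0, r = 1 is a root.
Factor out (r - 1): p(r) = (r - 1)·(r^2 + 13r + 22).
The quadratic factors as (r + 11)·(r + 2).
Eigenvalues: -11, -2, 1.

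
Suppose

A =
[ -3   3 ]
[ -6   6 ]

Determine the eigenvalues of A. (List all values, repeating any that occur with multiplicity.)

det(A - λI) = (-3 - λ)(6 - λ) - (3)·(-6) = λ^2 - 3λ.
This factors as λ·(λ - 3) = 0.
Eigenvalues: 0, 3.

0, 3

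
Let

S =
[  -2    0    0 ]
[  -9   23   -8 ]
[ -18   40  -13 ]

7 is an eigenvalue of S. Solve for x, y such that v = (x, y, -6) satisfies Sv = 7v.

We need (S - 7I)v = 0.
S - 7I = [[-9, 0, 0], [-9, 16, -8], [-18, 40, -20]].
Row 1: (-9)·x + (0)·y + (0)·-6 = 0
Row 2: (-9)·x + (16)·y + (-8)·-6 = 0
Row 3: (-18)·x + (40)·y + (-20)·-6 = 0
Solving gives x = 0, y = -3.
Check: S·(0, -3, -6) = (0, -21, -42) = 7·(0, -3, -6).

0, -3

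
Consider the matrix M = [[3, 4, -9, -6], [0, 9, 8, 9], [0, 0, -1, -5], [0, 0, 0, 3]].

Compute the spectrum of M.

-1, 3, 3, 9

M is upper triangular, so its eigenvalues are the diagonal entries.
Diagonal: 3, 9, -1, 3.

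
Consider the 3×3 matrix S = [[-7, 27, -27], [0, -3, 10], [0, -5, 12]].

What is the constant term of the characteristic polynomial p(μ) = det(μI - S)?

p(0) = det(0·I − S) = det(−S) = (−1)^3·det(S).
det(S) = -98, so p(0) = 98.

98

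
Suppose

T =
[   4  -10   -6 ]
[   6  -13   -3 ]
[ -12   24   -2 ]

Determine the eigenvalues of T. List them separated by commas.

-8, -2, -1

The characteristic polynomial is p(λ) = det(λI - T).
Expanding along the first row, p(λ) = λ^3 + 11λ^2 + 26λ + 16.
Rational-root test: λ = -2 gives p(-2) = 0.
Dividing by (λ + 2) leaves λ^2 + 9λ + 8.
The quadratic factors as (λ + 8)·(λ + 1).
Eigenvalues: -8, -2, -1.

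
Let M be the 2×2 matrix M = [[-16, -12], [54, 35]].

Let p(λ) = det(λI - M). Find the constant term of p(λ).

88

p(λ) = λ^2 - 19λ + 88.
The constant term is 88.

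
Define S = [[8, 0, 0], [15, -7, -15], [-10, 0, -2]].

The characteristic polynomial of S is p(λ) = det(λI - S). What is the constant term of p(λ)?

-112

p(λ) = λ^3 + λ^2 - 58λ - 112.
The constant term is -112.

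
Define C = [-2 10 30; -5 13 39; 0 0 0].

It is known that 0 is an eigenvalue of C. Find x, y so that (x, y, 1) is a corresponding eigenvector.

0, -3

We need (C)v = 0.
C = [[-2, 10, 30], [-5, 13, 39], [0, 0, 0]].
Row 1: (-2)·x + (10)·y + (30)·1 = 0
Row 2: (-5)·x + (13)·y + (39)·1 = 0
Row 3: (0)·x + (0)·y + (0)·1 = 0
Solving gives x = 0, y = -3.
Check: C·(0, -3, 1) = (0, 0, 0) = 0·(0, -3, 1).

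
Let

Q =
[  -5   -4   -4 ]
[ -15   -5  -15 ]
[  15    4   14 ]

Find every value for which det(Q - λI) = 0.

-5, -1, 10

Set up det(μI - Q) = 0.
Expanding along the first row, p(μ) = μ^3 - 4μ^2 - 55μ - 50.
Since p(-1) = 0, μ = -1 is a root.
Dividing by (μ + 1) leaves μ^2 - 5μ - 50.
The quadratic factors as (μ + 5)·(μ - 10).
Eigenvalues: -5, -1, 10.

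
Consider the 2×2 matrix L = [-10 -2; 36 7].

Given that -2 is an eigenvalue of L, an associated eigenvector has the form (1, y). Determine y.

We need (L + 2I)v = 0.
L + 2I = [[-8, -2], [36, 9]].
Row 1: (-8)·1 + (-2)·y = 0
Row 2: (36)·1 + (9)·y = 0
Solving gives y = -4.
Check: L·(1, -4) = (-2, 8) = -2·(1, -4).

-4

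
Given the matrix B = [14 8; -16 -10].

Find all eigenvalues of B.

det(B - λI) = (14 - λ)(-10 - λ) - (8)·(-16) = λ^2 - 4λ - 12.
This factors as (λ + 2)·(λ - 6) = 0.
Eigenvalues: -2, 6.

-2, 6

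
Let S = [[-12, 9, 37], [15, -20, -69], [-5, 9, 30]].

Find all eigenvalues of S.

Set up det(λI - S) = 0.
Cofactor expansion gives p(λ) = λ^3 + 2λ^2 - 49λ - 98.
Since p(-2) = 0, λ = -2 is a root.
Factor out (λ + 2): p(λ) = (λ + 2)·(λ^2 - 49).
The quadratic factors as (λ + 7)·(λ - 7).
Eigenvalues: -7, -2, 7.

-7, -2, 7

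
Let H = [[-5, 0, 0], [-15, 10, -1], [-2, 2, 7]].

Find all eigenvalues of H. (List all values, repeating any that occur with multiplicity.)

Set up det(lambda·I - H) = 0.
Expanding along the first row, p(lambda) = lambda^3 - 12·lambda^2 - 13·lambda + 360.
Since p(-5) = 0, lambda = -5 is a root.
Factor out (lambda + 5): p(lambda) = (lambda + 5)·(lambda^2 - 17·lambda + 72).
The quadratic factors as (lambda - 8)·(lambda - 9).
Eigenvalues: -5, 8, 9.

-5, 8, 9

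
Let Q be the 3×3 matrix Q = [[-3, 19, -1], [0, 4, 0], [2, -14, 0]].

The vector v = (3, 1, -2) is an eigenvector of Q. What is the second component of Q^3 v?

64

First find the eigenvalue: Qv = (12, 4, -8) = 4·(3, 1, -2), so λ = 4.
Then Q^3 v = λ^3·v = 4^3·(3, 1, -2) = 64·(3, 1, -2) = (192, 64, -128).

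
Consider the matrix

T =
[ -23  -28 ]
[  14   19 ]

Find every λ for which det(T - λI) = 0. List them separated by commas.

-9, 5

det(T - tI) = (-23 - t)(19 - t) - (-28)·(14) = t^2 + 4t - 45.
This factors as (t + 9)·(t - 5) = 0.
Eigenvalues: -9, 5.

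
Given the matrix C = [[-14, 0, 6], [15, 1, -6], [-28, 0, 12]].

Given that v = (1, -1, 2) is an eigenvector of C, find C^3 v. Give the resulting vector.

(-8, 8, -16)

First find the eigenvalue: Cv = (-2, 2, -4) = -2·(1, -1, 2), so λ = -2.
Then C^3 v = λ^3·v = (-2)^3·(1, -1, 2) = -8·(1, -1, 2) = (-8, 8, -16).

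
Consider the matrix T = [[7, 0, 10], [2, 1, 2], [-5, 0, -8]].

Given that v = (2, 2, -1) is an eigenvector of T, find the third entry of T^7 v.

First find the eigenvalue: Tv = (4, 4, -2) = 2·(2, 2, -1), so λ = 2.
Then T^7 v = λ^7·v = 2^7·(2, 2, -1) = 128·(2, 2, -1) = (256, 256, -128).

-128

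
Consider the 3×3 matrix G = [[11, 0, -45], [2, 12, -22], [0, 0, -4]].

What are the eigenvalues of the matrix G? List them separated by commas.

-4, 11, 12

Set up det(λI - G) = 0.
Expanding the 3×3 determinant: p(λ) = λ^3 - 19λ^2 + 40λ + 528.
Rational-root test: λ = -4 gives p(-4) = 0.
Dividing by (λ + 4) leaves λ^2 - 23λ + 132.
The quadratic factors as (λ - 11)·(λ - 12).
Eigenvalues: -4, 11, 12.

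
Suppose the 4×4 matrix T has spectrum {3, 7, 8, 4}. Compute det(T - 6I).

12

If T has eigenvalues 3, 7, 8, 4, then T - 6I has eigenvalues -3, 1, 2, -2.
det(T - 6I) = (-3) · (1) · (2) · (-2) = 12.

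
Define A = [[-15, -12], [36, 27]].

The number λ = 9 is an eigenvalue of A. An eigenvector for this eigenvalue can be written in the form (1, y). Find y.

We need (A - 9I)v = 0.
A - 9I = [[-24, -12], [36, 18]].
Row 1: (-24)·1 + (-12)·y = 0
Row 2: (36)·1 + (18)·y = 0
Solving gives y = -2.
Check: A·(1, -2) = (9, -18) = 9·(1, -2).

-2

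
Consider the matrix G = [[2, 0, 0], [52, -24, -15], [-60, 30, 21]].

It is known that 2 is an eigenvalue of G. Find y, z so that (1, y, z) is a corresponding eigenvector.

2, 0

We need (G - 2I)v = 0.
G - 2I = [[0, 0, 0], [52, -26, -15], [-60, 30, 19]].
Row 1: (0)·1 + (0)·y + (0)·z = 0
Row 2: (52)·1 + (-26)·y + (-15)·z = 0
Row 3: (-60)·1 + (30)·y + (19)·z = 0
Solving gives y = 2, z = 0.
Check: G·(1, 2, 0) = (2, 4, 0) = 2·(1, 2, 0).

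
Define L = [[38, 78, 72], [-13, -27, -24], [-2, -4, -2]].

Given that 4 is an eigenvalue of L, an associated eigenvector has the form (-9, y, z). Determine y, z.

3, 1

We need (L - 4I)v = 0.
L - 4I = [[34, 78, 72], [-13, -31, -24], [-2, -4, -6]].
Row 1: (34)·-9 + (78)·y + (72)·z = 0
Row 2: (-13)·-9 + (-31)·y + (-24)·z = 0
Row 3: (-2)·-9 + (-4)·y + (-6)·z = 0
Solving gives y = 3, z = 1.
Check: L·(-9, 3, 1) = (-36, 12, 4) = 4·(-9, 3, 1).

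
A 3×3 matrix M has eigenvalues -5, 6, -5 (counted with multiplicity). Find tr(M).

trace(M) is the sum of the eigenvalues: (-5) + (6) + (-5) = -4.

-4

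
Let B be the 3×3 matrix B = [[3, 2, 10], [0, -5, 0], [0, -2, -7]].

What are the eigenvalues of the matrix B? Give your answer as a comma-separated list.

-7, -5, 3

The characteristic polynomial is p(lambda) = det(lambda·I - B).
Expanding along the first row, p(lambda) = lambda^3 + 9·lambda^2 - lambda - 105.
Rational-root test: lambda = 3 gives p(3) = 0.
Dividing by (lambda - 3) leaves lambda^2 + 12·lambda + 35.
The quadratic factors as (lambda + 7)·(lambda + 5).
Eigenvalues: -7, -5, 3.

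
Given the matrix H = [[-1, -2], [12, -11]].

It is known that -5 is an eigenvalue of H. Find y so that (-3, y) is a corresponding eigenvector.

-6

We need (H + 5I)v = 0.
H + 5I = [[4, -2], [12, -6]].
Row 1: (4)·-3 + (-2)·y = 0
Row 2: (12)·-3 + (-6)·y = 0
Solving gives y = -6.
Check: H·(-3, -6) = (15, 30) = -5·(-3, -6).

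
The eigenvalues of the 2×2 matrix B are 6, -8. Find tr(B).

-2

trace(B) is the sum of the eigenvalues: (6) + (-8) = -2.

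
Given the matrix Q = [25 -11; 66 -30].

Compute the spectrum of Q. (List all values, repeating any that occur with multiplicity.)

-8, 3

det(Q - λI) = (25 - λ)(-30 - λ) - (-11)·(66) = λ^2 + 5λ - 24.
This factors as (λ + 8)·(λ - 3) = 0.
Eigenvalues: -8, 3.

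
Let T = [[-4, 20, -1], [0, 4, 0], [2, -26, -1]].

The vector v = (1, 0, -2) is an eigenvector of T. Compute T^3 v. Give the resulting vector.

(-8, 0, 16)

First find the eigenvalue: Tv = (-2, 0, 4) = -2·(1, 0, -2), so λ = -2.
Then T^3 v = λ^3·v = (-2)^3·(1, 0, -2) = -8·(1, 0, -2) = (-8, 0, 16).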